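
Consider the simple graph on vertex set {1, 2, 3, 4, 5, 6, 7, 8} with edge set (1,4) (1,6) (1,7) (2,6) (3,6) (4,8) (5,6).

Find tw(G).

A width-1 tree decomposition is:
Bags: B1 = {1, 6}  B2 = {5, 6}  B3 = {1, 7}  B4 = {1, 4}  B5 = {2, 6}  B6 = {4, 8}  B7 = {3, 6}
Tree: B1–B2, B1–B3, B1–B4, B1–B5, B4–B6, B2–B7
Every bag has size at most 2, so the width is 2 − 1 = 1 and tw(G) ≤ 1. Since G has at least one edge (e.g. 6–1), it is not an edgeless graph, so tw(G) ≥ 1. Therefore the treewidth is 1.

1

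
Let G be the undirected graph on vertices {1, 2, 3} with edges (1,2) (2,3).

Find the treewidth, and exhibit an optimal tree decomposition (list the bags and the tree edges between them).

Treewidth 1.
Bags: B1 = {2, 3}  B2 = {1, 2}
Tree: B1–B2

Every bag has size at most 2, so the width is 2 − 1 = 1 and tw(G) ≤ 1. Since G has at least one edge (e.g. 2–3), it is not an edgeless graph, so tw(G) ≥ 1. Combining the bounds, tw(G) = 1.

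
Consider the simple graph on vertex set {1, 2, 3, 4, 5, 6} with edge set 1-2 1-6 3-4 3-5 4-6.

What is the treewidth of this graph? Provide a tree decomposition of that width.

Treewidth 1.
One such decomposition:
Bags: B1 = {1, 2}  B2 = {1, 6}  B3 = {4, 6}  B4 = {3, 4}  B5 = {3, 5}
Tree: B1–B2, B2–B3, B3–B4, B4–B5

The largest bag has 2 vertices, giving width 1; this decomposition certifies tw(G) ≤ 1. G has an edge, so its treewidth is at least 1. Hence tw(G) = 1 exactly.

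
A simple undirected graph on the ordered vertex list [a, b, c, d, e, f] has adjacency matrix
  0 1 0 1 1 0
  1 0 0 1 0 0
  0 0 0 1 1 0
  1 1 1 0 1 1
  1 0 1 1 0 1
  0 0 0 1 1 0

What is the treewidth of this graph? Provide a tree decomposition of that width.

Every bag has size at most 3, so the width is 3 − 1 = 2 and tw(G) ≤ 2. On the other hand G contains the 3-clique {d, e, f}. A clique must lie in a single bag of any decomposition, so no decomposition can have width below 2. Therefore the treewidth is 2.

Treewidth 2.
One such decomposition:
Bags: B1 = {a, d, e}  B2 = {a, b, d}  B3 = {d, e, f}  B4 = {c, d, e}
Tree: B1–B2, B1–B3, B1–B4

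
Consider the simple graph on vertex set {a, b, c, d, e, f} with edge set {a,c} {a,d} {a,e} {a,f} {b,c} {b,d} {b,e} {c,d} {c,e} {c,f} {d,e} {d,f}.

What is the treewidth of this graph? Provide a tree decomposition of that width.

Treewidth 3.
One such decomposition:
Bags: B1 = {b, c, d, e}  B2 = {a, c, d, e}  B3 = {a, c, d, f}
Tree: B1–B2, B2–B3

The largest bag has 4 vertices, giving width 3; this decomposition certifies tw(G) ≤ 3. Conversely, {a, c, d, e} is a clique of size 4, and the vertices of any clique must share a bag in every tree decomposition; so some bag has ≥ 4 vertices and tw(G) ≥ 3. Therefore the treewidth is 3.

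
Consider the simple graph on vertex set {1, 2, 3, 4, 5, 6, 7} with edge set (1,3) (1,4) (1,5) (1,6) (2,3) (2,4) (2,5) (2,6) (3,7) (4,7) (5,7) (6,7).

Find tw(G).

A width-3 tree decomposition is:
Bags: B1 = {1, 2, 6, 7}  B2 = {1, 2, 5, 7}  B3 = {1, 2, 4, 7}  B4 = {1, 2, 3, 7}
Tree: B1–B2, B2–B3, B3–B4
Every bag has size at most 4, so the width is 4 − 1 = 3 and tw(G) ≤ 3. For the lower bound: the 4 vertex sets {6,7}, {1,5}, {2}, {4} are disjoint, each induces a connected subgraph, and every pair is joined by at least one edge of G. Contracting each set to a single vertex therefore yields K_{4} as a minor, and since treewidth is minor-monotone, tw(G) ≥ tw(K_{4}) = 3. The upper and lower bounds meet at 3, so that is the treewidth.

3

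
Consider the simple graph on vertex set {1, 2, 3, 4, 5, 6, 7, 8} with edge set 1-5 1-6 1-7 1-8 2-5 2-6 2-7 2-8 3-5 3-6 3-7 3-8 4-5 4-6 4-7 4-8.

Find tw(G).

A width-4 tree decomposition is:
Bags: B1 = {1, 2, 3, 4, 8}  B2 = {1, 2, 3, 4, 6}  B3 = {1, 2, 3, 4, 5}  B4 = {1, 2, 3, 4, 7}
Tree: B1–B2, B2–B3, B3–B4
Every bag has size at most 5, so the width is 5 − 1 = 4 and tw(G) ≤ 4. For the lower bound: the 5 vertex sets {1,8}, {3,6}, {2,5}, {4}, {7} are disjoint, each induces a connected subgraph, and every pair is joined by at least one edge of G. Contracting each set to a single vertex therefore yields K_{5} as a minor, and since treewidth is minor-monotone, tw(G) ≥ tw(K_{5}) = 4. The upper and lower bounds meet at 4, so that is the treewidth.

4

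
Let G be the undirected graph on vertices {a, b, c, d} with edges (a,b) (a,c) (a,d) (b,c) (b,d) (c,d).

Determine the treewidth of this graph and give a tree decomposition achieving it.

A single bag containing all 4 vertices is trivially a valid decomposition of width 3. On the other hand G contains the 4-clique {a, b, c, d}. A clique must lie in a single bag of any decomposition, so no decomposition can have width below 3. Hence tw(G) = 3 exactly.

Treewidth 3.
One such decomposition:
Bags: B1 = {a, b, c, d}
Tree: (single bag)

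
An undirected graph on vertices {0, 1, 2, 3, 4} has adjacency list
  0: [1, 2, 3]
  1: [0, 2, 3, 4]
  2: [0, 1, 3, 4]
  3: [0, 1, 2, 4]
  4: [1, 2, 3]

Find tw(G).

3

A width-3 tree decomposition is:
Bags: B1 = {1, 2, 3, 4}  B2 = {0, 1, 2, 3}
Tree: B1–B2
Each bag holds 4 vertices, so the decomposition has width 3, which upper-bounds the treewidth. Conversely, {0, 1, 2, 3} is a clique of size 4, and the vertices of any clique must share a bag in every tree decomposition; so some bag has ≥ 4 vertices and tw(G) ≥ 3. Combining the bounds, tw(G) = 3.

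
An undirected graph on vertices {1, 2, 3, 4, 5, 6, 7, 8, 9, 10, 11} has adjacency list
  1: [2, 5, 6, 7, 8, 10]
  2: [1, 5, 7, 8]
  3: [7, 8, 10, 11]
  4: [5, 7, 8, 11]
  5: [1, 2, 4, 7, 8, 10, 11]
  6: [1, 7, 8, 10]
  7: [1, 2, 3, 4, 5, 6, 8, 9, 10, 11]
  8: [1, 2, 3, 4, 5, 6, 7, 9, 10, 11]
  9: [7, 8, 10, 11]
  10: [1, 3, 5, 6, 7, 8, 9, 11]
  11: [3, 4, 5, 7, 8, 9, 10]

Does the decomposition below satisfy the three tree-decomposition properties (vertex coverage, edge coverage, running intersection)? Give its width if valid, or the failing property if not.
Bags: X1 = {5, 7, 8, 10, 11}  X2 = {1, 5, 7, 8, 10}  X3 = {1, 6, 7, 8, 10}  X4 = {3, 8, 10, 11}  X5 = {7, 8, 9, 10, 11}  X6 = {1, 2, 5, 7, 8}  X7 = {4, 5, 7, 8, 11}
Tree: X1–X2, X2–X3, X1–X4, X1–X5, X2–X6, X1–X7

No — edge (7,3) lies in no bag.

A tree decomposition must satisfy three properties: every vertex lies in some bag; for every edge, both endpoints lie together in some bag; and for every vertex, the bags containing it form a connected subtree. Here edge (7,3) lies in no bag, so the decomposition is invalid.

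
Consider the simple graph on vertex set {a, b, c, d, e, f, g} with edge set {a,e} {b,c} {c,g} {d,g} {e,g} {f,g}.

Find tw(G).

1

A width-1 tree decomposition is:
Bags: B1 = {c, g}  B2 = {e, g}  B3 = {f, g}  B4 = {d, g}  B5 = {b, c}  B6 = {a, e}
Tree: B1–B2, B2–B3, B2–B4, B1–B5, B2–B6
Each bag holds 2 vertices, so the decomposition has width 1, which upper-bounds the treewidth. Since G has at least one edge (e.g. c–g), it is not an edgeless graph, so tw(G) ≥ 1. Combining the bounds, tw(G) = 1.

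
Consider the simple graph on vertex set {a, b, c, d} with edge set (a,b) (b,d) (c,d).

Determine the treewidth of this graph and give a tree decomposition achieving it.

Treewidth 1.
One optimal decomposition is:
Bags: B1 = {c, d}  B2 = {b, d}  B3 = {a, b}
Tree: B1–B2, B2–B3

The largest bag has 2 vertices, giving width 1; this decomposition certifies tw(G) ≤ 1. G has an edge, so its treewidth is at least 1. Hence tw(G) = 1 exactly.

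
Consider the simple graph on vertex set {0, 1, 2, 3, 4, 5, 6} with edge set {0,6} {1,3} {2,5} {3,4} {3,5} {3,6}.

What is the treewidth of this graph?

1

A width-1 tree decomposition is:
Bags: B1 = {3, 6}  B2 = {1, 3}  B3 = {3, 4}  B4 = {3, 5}  B5 = {2, 5}  B6 = {0, 6}
Tree: B1–B2, B2–B3, B3–B4, B4–B5, B1–B6
Every bag has size at most 2, so the width is 2 − 1 = 1 and tw(G) ≤ 1. Any graph with an edge has treewidth ≥ 1, and G has the edge 3–6. Combining the bounds, tw(G) = 1.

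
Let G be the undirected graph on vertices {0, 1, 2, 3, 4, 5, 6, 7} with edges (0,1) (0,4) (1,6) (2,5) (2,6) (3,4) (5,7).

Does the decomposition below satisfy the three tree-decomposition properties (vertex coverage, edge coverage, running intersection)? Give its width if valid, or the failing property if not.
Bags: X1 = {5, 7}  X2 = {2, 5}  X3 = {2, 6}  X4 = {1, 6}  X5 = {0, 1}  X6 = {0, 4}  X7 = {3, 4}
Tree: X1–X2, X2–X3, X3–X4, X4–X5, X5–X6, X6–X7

Yes; width 1.

Checking the three conditions: (i) the bags cover all of {0, 1, 2, 3, 4, 5, 6, 7}; (ii) for each edge, some bag contains both endpoints; (iii) the bags containing any fixed vertex form a subtree. All hold, so the decomposition is valid with width 2 − 1 = 1.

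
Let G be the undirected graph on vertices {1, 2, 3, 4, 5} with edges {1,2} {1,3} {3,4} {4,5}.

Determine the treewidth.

A width-1 tree decomposition is:
Bags: B1 = {4, 5}  B2 = {3, 4}  B3 = {1, 3}  B4 = {1, 2}
Tree: B1–B2, B2–B3, B3–B4
Every bag has size at most 2, so the width is 2 − 1 = 1 and tw(G) ≤ 1. Any graph with an edge has treewidth ≥ 1, and G has the edge 5–4. Hence tw(G) = 1 exactly.

1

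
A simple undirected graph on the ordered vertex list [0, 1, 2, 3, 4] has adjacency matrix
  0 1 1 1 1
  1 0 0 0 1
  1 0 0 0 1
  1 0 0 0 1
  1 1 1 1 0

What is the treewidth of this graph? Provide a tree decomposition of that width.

Treewidth 2.
One optimal decomposition is:
Bags: B1 = {0, 2, 4}  B2 = {0, 3, 4}  B3 = {0, 1, 4}
Tree: B1–B2, B2–B3

The largest bag has 3 vertices, giving width 2; this decomposition certifies tw(G) ≤ 2. Conversely, {0, 1, 4} is a clique of size 3, and the vertices of any clique must share a bag in every tree decomposition; so some bag has ≥ 3 vertices and tw(G) ≥ 2. The upper and lower bounds meet at 2, so that is the treewidth.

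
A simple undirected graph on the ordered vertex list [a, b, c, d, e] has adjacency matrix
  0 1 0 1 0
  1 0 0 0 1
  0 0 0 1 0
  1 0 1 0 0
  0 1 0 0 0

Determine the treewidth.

1

A width-1 tree decomposition is:
Bags: B1 = {a, b}  B2 = {a, d}  B3 = {b, e}  B4 = {c, d}
Tree: B1–B2, B1–B3, B2–B4
Each bag holds 2 vertices, so the decomposition has width 1, which upper-bounds the treewidth. Since G has at least one edge (e.g. b–a), it is not an edgeless graph, so tw(G) ≥ 1. The upper and lower bounds meet at 1, so that is the treewidth.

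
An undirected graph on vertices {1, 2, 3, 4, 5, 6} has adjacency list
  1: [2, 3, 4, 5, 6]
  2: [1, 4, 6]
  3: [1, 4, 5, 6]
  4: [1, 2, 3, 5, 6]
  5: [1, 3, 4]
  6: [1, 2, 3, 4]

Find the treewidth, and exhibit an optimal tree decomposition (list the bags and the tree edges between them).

Every bag has size at most 4, so the width is 4 − 1 = 3 and tw(G) ≤ 3. On the other hand G contains the 4-clique {1, 2, 4, 6}. A clique must lie in a single bag of any decomposition, so no decomposition can have width below 3. Hence tw(G) = 3 exactly.

Treewidth 3.
One optimal decomposition is:
Bags: B1 = {1, 3, 4, 5}  B2 = {1, 3, 4, 6}  B3 = {1, 2, 4, 6}
Tree: B1–B2, B2–B3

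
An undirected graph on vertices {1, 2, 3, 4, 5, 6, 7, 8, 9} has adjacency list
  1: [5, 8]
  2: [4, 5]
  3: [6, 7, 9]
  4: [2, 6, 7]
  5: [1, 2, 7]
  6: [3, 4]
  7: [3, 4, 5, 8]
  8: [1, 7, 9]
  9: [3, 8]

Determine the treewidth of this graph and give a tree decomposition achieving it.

Each bag holds 4 vertices, so the decomposition has width 3, which upper-bounds the treewidth. For the lower bound: the 4 vertex sets {3,6,9}, {4}, {7}, {1,2,5,8} are disjoint, each induces a connected subgraph, and every pair is joined by at least one edge of G. Contracting each set to a single vertex therefore yields K_{4} as a minor, and since treewidth is minor-monotone, tw(G) ≥ tw(K_{4}) = 3. Therefore the treewidth is 3.

Treewidth 3.
Bags: B1 = {3, 4, 6, 9}  B2 = {3, 4, 7, 9}  B3 = {4, 7, 8, 9}  B4 = {2, 4, 7, 8}  B5 = {2, 5, 7, 8}  B6 = {1, 2, 5, 8}
Tree: B1–B2, B2–B3, B3–B4, B4–B5, B5–B6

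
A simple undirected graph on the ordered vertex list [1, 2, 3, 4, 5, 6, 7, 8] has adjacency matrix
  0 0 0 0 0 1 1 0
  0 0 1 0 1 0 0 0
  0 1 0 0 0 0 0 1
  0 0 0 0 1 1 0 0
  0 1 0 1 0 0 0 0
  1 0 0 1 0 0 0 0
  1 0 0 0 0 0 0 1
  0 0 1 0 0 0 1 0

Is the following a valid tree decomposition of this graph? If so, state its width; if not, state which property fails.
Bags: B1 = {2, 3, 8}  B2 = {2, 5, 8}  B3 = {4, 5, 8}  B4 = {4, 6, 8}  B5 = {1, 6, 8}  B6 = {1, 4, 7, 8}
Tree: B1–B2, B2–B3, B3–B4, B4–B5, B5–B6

A tree decomposition must satisfy three properties: every vertex lies in some bag; for every edge, both endpoints lie together in some bag; and for every vertex, the bags containing it form a connected subtree. Here bags containing vertex 4 are not connected in the tree, so the decomposition is invalid.

No — bags containing vertex 4 are not connected in the tree.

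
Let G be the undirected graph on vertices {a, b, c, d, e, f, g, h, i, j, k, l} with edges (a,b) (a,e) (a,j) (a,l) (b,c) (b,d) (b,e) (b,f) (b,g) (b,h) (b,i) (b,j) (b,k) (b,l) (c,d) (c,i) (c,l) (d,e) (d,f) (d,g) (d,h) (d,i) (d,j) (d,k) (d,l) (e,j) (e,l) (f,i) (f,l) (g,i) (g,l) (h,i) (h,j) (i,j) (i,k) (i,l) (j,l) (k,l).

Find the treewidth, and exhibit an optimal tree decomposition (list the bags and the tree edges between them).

Treewidth 4.
Bags: B1 = {b, d, e, j, l}  B2 = {b, d, i, j, l}  B3 = {b, d, f, i, l}  B4 = {b, c, d, i, l}  B5 = {a, b, e, j, l}  B6 = {b, d, i, k, l}  B7 = {b, d, h, i, j}  B8 = {b, d, g, i, l}
Tree: B1–B2, B2–B3, B3–B4, B1–B5, B2–B6, B2–B7, B3–B8

Each bag holds 5 vertices, so the decomposition has width 4, which upper-bounds the treewidth. On the other hand G contains the 5-clique {b, d, e, j, l}. A clique must lie in a single bag of any decomposition, so no decomposition can have width below 4. Hence tw(G) = 4 exactly.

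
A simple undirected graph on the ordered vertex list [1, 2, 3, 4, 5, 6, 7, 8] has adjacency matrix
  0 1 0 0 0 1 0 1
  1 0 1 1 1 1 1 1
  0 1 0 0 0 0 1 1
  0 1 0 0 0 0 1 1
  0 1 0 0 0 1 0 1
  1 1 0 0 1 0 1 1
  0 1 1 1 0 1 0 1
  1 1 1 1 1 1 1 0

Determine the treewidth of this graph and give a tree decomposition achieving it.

Treewidth 3.
One such decomposition:
Bags: B1 = {2, 6, 7, 8}  B2 = {1, 2, 6, 8}  B3 = {2, 5, 6, 8}  B4 = {2, 3, 7, 8}  B5 = {2, 4, 7, 8}
Tree: B1–B2, B2–B3, B1–B4, B4–B5

Every bag has size at most 4, so the width is 4 − 1 = 3 and tw(G) ≤ 3. For the lower bound, the 4 vertices {2, 3, 7, 8} are pairwise adjacent, and any tree decomposition puts a clique entirely inside one bag — forcing width ≥ 3. The upper and lower bounds meet at 3, so that is the treewidth.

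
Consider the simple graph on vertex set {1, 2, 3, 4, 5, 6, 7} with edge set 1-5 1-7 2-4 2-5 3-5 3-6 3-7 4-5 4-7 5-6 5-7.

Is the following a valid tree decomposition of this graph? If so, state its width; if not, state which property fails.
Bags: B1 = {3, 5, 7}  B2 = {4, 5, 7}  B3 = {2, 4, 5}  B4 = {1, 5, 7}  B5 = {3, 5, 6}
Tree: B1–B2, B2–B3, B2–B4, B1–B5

Yes; width 2.

Vertex coverage: the bags together contain {1, 2, 3, 4, 5, 6, 7}, the full vertex set. Edge coverage: each edge of G has both endpoints in at least one bag. Running intersection: for every vertex, the bags containing it form a connected subtree. All three properties hold, so this is a valid tree decomposition of width max|bag| − 1 = 2, and hence tw(G) ≤ 2.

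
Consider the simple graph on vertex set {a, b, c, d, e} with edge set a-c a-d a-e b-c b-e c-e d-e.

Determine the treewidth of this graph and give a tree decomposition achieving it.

Each bag holds 3 vertices, so the decomposition has width 2, which upper-bounds the treewidth. For the lower bound, the 3 vertices {a, d, e} are pairwise adjacent, and any tree decomposition puts a clique entirely inside one bag — forcing width ≥ 2. The upper and lower bounds meet at 2, so that is the treewidth.

Treewidth 2.
One such decomposition:
Bags: B1 = {a, c, e}  B2 = {a, d, e}  B3 = {b, c, e}
Tree: B1–B2, B1–B3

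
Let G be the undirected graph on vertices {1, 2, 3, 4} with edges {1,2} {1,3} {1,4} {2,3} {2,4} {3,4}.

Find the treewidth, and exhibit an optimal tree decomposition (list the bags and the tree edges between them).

A single bag containing all 4 vertices is trivially a valid decomposition of width 3. On the other hand G contains the 4-clique {1, 2, 3, 4}. A clique must lie in a single bag of any decomposition, so no decomposition can have width below 3. Hence tw(G) = 3 exactly.

Treewidth 3.
Bags: B1 = {1, 2, 3, 4}
Tree: (single bag)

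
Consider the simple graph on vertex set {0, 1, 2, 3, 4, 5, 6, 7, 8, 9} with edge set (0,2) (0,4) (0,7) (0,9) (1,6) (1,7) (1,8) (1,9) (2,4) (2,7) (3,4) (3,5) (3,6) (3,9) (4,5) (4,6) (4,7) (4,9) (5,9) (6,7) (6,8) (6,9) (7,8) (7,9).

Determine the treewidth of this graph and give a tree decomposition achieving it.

Each bag holds 4 vertices, so the decomposition has width 3, which upper-bounds the treewidth. Conversely, {1, 6, 7, 8} is a clique of size 4, and the vertices of any clique must share a bag in every tree decomposition; so some bag has ≥ 4 vertices and tw(G) ≥ 3. Hence tw(G) = 3 exactly.

Treewidth 3.
One such decomposition:
Bags: B1 = {0, 4, 7, 9}  B2 = {0, 2, 4, 7}  B3 = {4, 6, 7, 9}  B4 = {3, 4, 6, 9}  B5 = {1, 6, 7, 9}  B6 = {3, 4, 5, 9}  B7 = {1, 6, 7, 8}
Tree: B1–B2, B1–B3, B3–B4, B3–B5, B4–B6, B5–B7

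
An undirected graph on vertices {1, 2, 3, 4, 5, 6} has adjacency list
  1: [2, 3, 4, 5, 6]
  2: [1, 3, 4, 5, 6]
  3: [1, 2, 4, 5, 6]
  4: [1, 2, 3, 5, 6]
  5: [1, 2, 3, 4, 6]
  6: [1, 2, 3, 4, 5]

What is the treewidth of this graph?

A width-5 tree decomposition is:
Bags: B1 = {1, 2, 3, 4, 5, 6}
Tree: (single bag)
With just one bag of size 6, the width is 6 − 1 = 5, so tw(G) ≤ 5. Conversely, {1, 2, 3, 4, 5, 6} is a clique of size 6, and the vertices of any clique must share a bag in every tree decomposition; so some bag has ≥ 6 vertices and tw(G) ≥ 5. The upper and lower bounds meet at 5, so that is the treewidth.

5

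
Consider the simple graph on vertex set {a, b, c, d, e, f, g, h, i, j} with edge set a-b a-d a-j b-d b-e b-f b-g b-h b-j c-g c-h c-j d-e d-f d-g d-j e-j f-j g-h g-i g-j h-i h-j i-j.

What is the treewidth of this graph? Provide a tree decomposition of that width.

Each bag holds 4 vertices, so the decomposition has width 3, which upper-bounds the treewidth. Conversely, {c, g, h, j} is a clique of size 4, and the vertices of any clique must share a bag in every tree decomposition; so some bag has ≥ 4 vertices and tw(G) ≥ 3. Hence tw(G) = 3 exactly.

Treewidth 3.
One such decomposition:
Bags: B1 = {b, d, e, j}  B2 = {b, d, g, j}  B3 = {b, g, h, j}  B4 = {b, d, f, j}  B5 = {c, g, h, j}  B6 = {a, b, d, j}  B7 = {g, h, i, j}
Tree: B1–B2, B2–B3, B1–B4, B3–B5, B2–B6, B3–B7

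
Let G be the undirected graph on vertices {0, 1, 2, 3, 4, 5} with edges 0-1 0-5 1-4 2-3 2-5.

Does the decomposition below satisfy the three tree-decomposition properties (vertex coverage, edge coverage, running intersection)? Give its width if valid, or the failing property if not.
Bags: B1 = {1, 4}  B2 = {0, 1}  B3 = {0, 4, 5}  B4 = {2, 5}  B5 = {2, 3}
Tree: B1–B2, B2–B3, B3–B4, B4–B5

No — bags containing vertex 4 are not connected in the tree.

A tree decomposition must satisfy three properties: every vertex lies in some bag; for every edge, both endpoints lie together in some bag; and for every vertex, the bags containing it form a connected subtree. Here bags containing vertex 4 are not connected in the tree, so the decomposition is invalid.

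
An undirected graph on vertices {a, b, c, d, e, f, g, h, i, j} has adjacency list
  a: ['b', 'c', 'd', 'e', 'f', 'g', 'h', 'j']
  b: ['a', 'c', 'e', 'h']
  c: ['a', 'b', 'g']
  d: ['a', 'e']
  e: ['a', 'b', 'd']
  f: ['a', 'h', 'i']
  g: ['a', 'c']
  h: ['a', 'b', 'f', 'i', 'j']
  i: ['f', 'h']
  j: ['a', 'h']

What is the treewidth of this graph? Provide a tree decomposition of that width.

Treewidth 2.
Bags: B1 = {a, b, h}  B2 = {a, h, j}  B3 = {a, b, c}  B4 = {a, c, g}  B5 = {a, f, h}  B6 = {a, b, e}  B7 = {f, h, i}  B8 = {a, d, e}
Tree: B1–B2, B1–B3, B3–B4, B2–B5, B1–B6, B5–B7, B6–B8

Each bag holds 3 vertices, so the decomposition has width 2, which upper-bounds the treewidth. For the lower bound, the 3 vertices {a, d, e} are pairwise adjacent, and any tree decomposition puts a clique entirely inside one bag — forcing width ≥ 2. Therefore the treewidth is 2.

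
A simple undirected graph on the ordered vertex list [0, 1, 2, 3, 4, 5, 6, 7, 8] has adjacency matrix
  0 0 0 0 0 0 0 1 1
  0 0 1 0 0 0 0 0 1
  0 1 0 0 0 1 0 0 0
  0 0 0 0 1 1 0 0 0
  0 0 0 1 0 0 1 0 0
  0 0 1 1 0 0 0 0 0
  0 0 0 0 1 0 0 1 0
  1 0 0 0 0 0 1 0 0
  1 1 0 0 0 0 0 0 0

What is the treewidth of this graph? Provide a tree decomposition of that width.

The largest bag has 3 vertices, giving width 2; this decomposition certifies tw(G) ≤ 2. The edges 6–7–0–8–1–2–5–3–4–6 form a cycle, so G is not a tree and its treewidth is at least 2. Combining the bounds, tw(G) = 2.

Treewidth 2.
One optimal decomposition is:
Bags: B1 = {0, 6, 7}  B2 = {0, 6, 8}  B3 = {1, 6, 8}  B4 = {1, 2, 6}  B5 = {2, 5, 6}  B6 = {3, 5, 6}  B7 = {3, 4, 6}
Tree: B1–B2, B2–B3, B3–B4, B4–B5, B5–B6, B6–B7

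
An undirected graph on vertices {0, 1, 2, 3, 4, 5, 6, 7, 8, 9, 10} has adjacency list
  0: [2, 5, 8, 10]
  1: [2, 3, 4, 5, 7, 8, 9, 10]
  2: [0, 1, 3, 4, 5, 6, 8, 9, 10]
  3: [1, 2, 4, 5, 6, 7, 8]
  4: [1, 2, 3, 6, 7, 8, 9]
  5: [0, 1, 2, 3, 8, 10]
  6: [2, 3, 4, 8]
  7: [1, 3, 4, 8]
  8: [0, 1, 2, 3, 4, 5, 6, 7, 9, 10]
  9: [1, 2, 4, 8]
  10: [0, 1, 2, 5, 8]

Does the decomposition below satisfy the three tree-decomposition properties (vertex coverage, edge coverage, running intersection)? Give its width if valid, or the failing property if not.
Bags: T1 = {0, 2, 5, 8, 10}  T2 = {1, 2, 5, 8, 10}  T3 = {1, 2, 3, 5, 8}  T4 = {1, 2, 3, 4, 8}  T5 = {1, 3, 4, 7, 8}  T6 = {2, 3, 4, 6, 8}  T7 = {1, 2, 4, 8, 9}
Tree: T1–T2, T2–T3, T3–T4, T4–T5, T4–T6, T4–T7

Every vertex of G appears in some bag (union = {0, 1, 2, 3, 4, 5, 6, 7, 8, 9, 10}); every edge is covered by a bag; and for each vertex v the set of bags containing v is connected in the bag tree. The decomposition is therefore valid. The largest bag has 5 vertices, so the width is 4.

Yes; width 4.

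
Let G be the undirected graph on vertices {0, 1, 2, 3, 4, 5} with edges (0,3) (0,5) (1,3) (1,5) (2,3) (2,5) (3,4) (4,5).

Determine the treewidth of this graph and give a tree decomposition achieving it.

Treewidth 2.
Bags: B1 = {3, 4, 5}  B2 = {1, 3, 5}  B3 = {0, 3, 5}  B4 = {2, 3, 5}
Tree: B1–B2, B2–B3, B3–B4

Every bag has size at most 3, so the width is 3 − 1 = 2 and tw(G) ≤ 2. Since 5–4–3–1–5 is a cycle in G, G is not acyclic. Forests are exactly the graphs of treewidth ≤ 1, so tw(G) ≥ 2. Combining the bounds, tw(G) = 2.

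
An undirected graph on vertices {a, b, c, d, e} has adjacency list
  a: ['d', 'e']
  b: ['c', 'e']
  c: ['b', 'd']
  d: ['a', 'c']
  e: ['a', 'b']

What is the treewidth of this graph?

A width-2 tree decomposition is:
Bags: B1 = {a, d, e}  B2 = {c, d, e}  B3 = {b, c, e}
Tree: B1–B2, B2–B3
The largest bag has 3 vertices, giving width 2; this decomposition certifies tw(G) ≤ 2. Since e–a–d–c–b–e is a cycle in G, G is not acyclic. Forests are exactly the graphs of treewidth ≤ 1, so tw(G) ≥ 2. Hence tw(G) = 2 exactly.

2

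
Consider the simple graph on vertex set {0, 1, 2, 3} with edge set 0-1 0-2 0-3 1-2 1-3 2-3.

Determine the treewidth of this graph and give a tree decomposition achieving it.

A single bag containing all 4 vertices is trivially a valid decomposition of width 3. Conversely, {0, 1, 2, 3} is a clique of size 4, and the vertices of any clique must share a bag in every tree decomposition; so some bag has ≥ 4 vertices and tw(G) ≥ 3. The upper and lower bounds meet at 3, so that is the treewidth.

Treewidth 3.
One optimal decomposition is:
Bags: B1 = {0, 1, 2, 3}
Tree: (single bag)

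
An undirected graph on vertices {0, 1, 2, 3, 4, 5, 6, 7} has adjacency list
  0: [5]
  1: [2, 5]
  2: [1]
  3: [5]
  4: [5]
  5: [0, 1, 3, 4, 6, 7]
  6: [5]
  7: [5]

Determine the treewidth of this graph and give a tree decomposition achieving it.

Every bag has size at most 2, so the width is 2 − 1 = 1 and tw(G) ≤ 1. G has an edge, so its treewidth is at least 1. The upper and lower bounds meet at 1, so that is the treewidth.

Treewidth 1.
One such decomposition:
Bags: B1 = {1, 5}  B2 = {4, 5}  B3 = {5, 7}  B4 = {5, 6}  B5 = {1, 2}  B6 = {0, 5}  B7 = {3, 5}
Tree: B1–B2, B1–B3, B2–B4, B1–B5, B2–B6, B2–B7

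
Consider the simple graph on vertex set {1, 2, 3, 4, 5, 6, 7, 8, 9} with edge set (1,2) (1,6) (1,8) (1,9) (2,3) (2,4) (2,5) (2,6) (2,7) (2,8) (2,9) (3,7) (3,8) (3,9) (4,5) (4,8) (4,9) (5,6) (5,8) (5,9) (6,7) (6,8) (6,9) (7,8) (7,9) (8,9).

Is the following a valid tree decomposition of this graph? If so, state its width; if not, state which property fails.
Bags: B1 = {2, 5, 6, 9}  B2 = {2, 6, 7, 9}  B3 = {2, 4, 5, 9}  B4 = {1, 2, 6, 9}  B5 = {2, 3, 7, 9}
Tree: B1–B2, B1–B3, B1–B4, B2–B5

A tree decomposition must satisfy three properties: every vertex lies in some bag; for every edge, both endpoints lie together in some bag; and for every vertex, the bags containing it form a connected subtree. Here vertex 8 appears in no bag, so the decomposition is invalid.

No — vertex 8 appears in no bag.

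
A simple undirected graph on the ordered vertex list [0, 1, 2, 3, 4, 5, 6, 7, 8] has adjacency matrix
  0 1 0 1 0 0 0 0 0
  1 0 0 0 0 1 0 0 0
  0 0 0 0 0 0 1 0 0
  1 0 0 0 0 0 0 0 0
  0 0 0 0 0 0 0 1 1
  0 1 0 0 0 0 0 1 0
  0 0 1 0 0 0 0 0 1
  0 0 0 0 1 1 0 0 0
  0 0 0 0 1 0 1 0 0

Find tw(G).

1

A width-1 tree decomposition is:
Bags: B1 = {2, 6}  B2 = {6, 8}  B3 = {4, 8}  B4 = {4, 7}  B5 = {5, 7}  B6 = {1, 5}  B7 = {0, 1}  B8 = {0, 3}
Tree: B1–B2, B2–B3, B3–B4, B4–B5, B5–B6, B6–B7, B7–B8
Each bag holds 2 vertices, so the decomposition has width 1, which upper-bounds the treewidth. Any graph with an edge has treewidth ≥ 1, and G has the edge 2–6. The upper and lower bounds meet at 1, so that is the treewidth.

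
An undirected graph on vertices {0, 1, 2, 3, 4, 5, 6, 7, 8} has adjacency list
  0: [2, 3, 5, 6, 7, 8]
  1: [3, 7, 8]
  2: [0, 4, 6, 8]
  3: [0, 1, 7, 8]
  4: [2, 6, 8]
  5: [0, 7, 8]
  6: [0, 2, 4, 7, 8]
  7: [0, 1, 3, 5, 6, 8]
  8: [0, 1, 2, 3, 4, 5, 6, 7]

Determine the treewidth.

3

A width-3 tree decomposition is:
Bags: B1 = {0, 6, 7, 8}  B2 = {0, 2, 6, 8}  B3 = {2, 4, 6, 8}  B4 = {0, 5, 7, 8}  B5 = {0, 3, 7, 8}  B6 = {1, 3, 7, 8}
Tree: B1–B2, B2–B3, B1–B4, B1–B5, B5–B6
The largest bag has 4 vertices, giving width 3; this decomposition certifies tw(G) ≤ 3. On the other hand G contains the 4-clique {0, 2, 6, 8}. A clique must lie in a single bag of any decomposition, so no decomposition can have width below 3. The upper and lower bounds meet at 3, so that is the treewidth.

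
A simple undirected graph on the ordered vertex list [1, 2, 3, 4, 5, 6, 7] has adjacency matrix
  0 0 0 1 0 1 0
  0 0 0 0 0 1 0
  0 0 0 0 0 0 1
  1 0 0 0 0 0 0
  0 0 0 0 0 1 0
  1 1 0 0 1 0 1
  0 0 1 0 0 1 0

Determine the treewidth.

1

A width-1 tree decomposition is:
Bags: B1 = {5, 6}  B2 = {6, 7}  B3 = {2, 6}  B4 = {1, 6}  B5 = {3, 7}  B6 = {1, 4}
Tree: B1–B2, B1–B3, B3–B4, B2–B5, B4–B6
Each bag holds 2 vertices, so the decomposition has width 1, which upper-bounds the treewidth. Since G has at least one edge (e.g. 5–6), it is not an edgeless graph, so tw(G) ≥ 1. The upper and lower bounds meet at 1, so that is the treewidth.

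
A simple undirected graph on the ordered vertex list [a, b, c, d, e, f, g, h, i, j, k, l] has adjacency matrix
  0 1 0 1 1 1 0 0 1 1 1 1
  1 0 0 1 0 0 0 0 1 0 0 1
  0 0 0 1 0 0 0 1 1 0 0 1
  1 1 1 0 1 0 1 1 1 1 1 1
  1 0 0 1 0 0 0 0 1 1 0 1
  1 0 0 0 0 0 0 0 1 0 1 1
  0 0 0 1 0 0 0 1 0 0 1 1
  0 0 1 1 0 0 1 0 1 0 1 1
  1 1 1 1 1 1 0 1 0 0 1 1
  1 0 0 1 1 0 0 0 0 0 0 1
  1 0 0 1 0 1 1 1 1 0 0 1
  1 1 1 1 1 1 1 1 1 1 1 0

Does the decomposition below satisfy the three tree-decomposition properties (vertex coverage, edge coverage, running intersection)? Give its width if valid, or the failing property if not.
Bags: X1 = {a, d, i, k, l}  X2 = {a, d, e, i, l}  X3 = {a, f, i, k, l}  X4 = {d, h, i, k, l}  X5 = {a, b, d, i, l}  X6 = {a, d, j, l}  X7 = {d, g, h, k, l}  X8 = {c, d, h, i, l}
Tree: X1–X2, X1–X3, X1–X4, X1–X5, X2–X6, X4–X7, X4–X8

No — edge (e,j) lies in no bag.

A tree decomposition must satisfy three properties: every vertex lies in some bag; for every edge, both endpoints lie together in some bag; and for every vertex, the bags containing it form a connected subtree. Here edge (e,j) lies in no bag, so the decomposition is invalid.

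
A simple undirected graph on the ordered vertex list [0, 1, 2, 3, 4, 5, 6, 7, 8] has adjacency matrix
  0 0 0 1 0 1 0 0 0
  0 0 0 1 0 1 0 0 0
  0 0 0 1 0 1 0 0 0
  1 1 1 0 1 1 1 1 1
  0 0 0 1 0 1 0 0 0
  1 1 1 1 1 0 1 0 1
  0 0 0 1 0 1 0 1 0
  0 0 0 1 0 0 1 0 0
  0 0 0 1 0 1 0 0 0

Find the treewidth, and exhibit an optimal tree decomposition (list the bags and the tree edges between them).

Every bag has size at most 3, so the width is 3 − 1 = 2 and tw(G) ≤ 2. For the lower bound, the 3 vertices {0, 3, 5} are pairwise adjacent, and any tree decomposition puts a clique entirely inside one bag — forcing width ≥ 2. Combining the bounds, tw(G) = 2.

Treewidth 2.
One such decomposition:
Bags: B1 = {3, 5, 8}  B2 = {0, 3, 5}  B3 = {3, 5, 6}  B4 = {2, 3, 5}  B5 = {3, 4, 5}  B6 = {3, 6, 7}  B7 = {1, 3, 5}
Tree: B1–B2, B2–B3, B2–B4, B3–B5, B3–B6, B3–B7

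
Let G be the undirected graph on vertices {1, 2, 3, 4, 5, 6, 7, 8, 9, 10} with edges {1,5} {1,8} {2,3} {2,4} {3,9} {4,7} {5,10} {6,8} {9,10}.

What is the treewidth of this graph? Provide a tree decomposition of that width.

Treewidth 1.
One such decomposition:
Bags: B1 = {4, 7}  B2 = {2, 4}  B3 = {2, 3}  B4 = {3, 9}  B5 = {9, 10}  B6 = {5, 10}  B7 = {1, 5}  B8 = {1, 8}  B9 = {6, 8}
Tree: B1–B2, B2–B3, B3–B4, B4–B5, B5–B6, B6–B7, B7–B8, B8–B9

Each bag holds 2 vertices, so the decomposition has width 1, which upper-bounds the treewidth. Since G has at least one edge (e.g. 7–4), it is not an edgeless graph, so tw(G) ≥ 1. Hence tw(G) = 1 exactly.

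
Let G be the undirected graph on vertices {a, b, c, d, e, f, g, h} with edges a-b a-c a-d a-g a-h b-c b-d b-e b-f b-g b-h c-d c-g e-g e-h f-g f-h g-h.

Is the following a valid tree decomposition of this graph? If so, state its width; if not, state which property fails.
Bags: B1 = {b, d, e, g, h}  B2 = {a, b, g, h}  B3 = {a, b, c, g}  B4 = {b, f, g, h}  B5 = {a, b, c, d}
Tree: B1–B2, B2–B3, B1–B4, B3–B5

No — bags containing vertex d are not connected in the tree.

A tree decomposition must satisfy three properties: every vertex lies in some bag; for every edge, both endpoints lie together in some bag; and for every vertex, the bags containing it form a connected subtree. Here bags containing vertex d are not connected in the tree, so the decomposition is invalid.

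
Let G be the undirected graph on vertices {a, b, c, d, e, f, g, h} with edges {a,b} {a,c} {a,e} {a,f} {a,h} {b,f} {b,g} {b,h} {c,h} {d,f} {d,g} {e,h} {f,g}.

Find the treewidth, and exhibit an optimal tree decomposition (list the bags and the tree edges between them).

Treewidth 2.
One optimal decomposition is:
Bags: B1 = {a, b, h}  B2 = {a, c, h}  B3 = {a, b, f}  B4 = {a, e, h}  B5 = {b, f, g}  B6 = {d, f, g}
Tree: B1–B2, B1–B3, B1–B4, B3–B5, B5–B6

Every bag has size at most 3, so the width is 3 − 1 = 2 and tw(G) ≤ 2. On the other hand G contains the 3-clique {d, f, g}. A clique must lie in a single bag of any decomposition, so no decomposition can have width below 2. Hence tw(G) = 2 exactly.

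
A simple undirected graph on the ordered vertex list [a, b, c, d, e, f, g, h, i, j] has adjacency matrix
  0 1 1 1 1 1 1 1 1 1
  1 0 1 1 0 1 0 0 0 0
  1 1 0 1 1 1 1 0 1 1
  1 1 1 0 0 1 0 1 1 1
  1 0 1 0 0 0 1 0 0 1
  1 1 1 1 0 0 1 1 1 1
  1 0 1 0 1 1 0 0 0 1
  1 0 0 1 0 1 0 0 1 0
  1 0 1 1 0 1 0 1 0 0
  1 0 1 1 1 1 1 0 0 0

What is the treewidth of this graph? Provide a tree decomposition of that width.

Treewidth 4.
One optimal decomposition is:
Bags: B1 = {a, c, f, g, j}  B2 = {a, c, d, f, j}  B3 = {a, c, d, f, i}  B4 = {a, d, f, h, i}  B5 = {a, c, e, g, j}  B6 = {a, b, c, d, f}
Tree: B1–B2, B2–B3, B3–B4, B1–B5, B3–B6

Each bag holds 5 vertices, so the decomposition has width 4, which upper-bounds the treewidth. For the lower bound, the 5 vertices {a, c, e, g, j} are pairwise adjacent, and any tree decomposition puts a clique entirely inside one bag — forcing width ≥ 4. Therefore the treewidth is 4.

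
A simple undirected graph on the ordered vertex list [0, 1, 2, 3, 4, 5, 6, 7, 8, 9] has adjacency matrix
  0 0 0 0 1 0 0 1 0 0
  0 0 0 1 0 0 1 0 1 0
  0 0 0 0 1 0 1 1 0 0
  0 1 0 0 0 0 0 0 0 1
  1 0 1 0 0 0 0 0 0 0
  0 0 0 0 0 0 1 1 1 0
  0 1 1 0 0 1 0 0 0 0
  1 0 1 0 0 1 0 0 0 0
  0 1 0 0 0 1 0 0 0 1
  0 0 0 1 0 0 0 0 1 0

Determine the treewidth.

A width-2 tree decomposition is:
Bags: B1 = {0, 4, 7}  B2 = {2, 4, 7}  B3 = {2, 5, 7}  B4 = {2, 5, 6}  B5 = {5, 6, 8}  B6 = {1, 6, 8}  B7 = {1, 8, 9}  B8 = {1, 3, 9}
Tree: B1–B2, B2–B3, B3–B4, B4–B5, B5–B6, B6–B7, B7–B8
Each bag holds 3 vertices, so the decomposition has width 2, which upper-bounds the treewidth. For the lower bound, G contains the cycle 0–4–2–7–0, so G is not a forest; only forests have treewidth ≤ 1, hence tw(G) ≥ 2. Combining the bounds, tw(G) = 2.

2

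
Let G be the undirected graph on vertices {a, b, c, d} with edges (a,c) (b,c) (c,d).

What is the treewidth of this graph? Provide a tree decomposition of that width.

Every bag has size at most 2, so the width is 2 − 1 = 1 and tw(G) ≤ 1. Any graph with an edge has treewidth ≥ 1, and G has the edge b–c. The upper and lower bounds meet at 1, so that is the treewidth.

Treewidth 1.
One optimal decomposition is:
Bags: B1 = {b, c}  B2 = {a, c}  B3 = {c, d}
Tree: B1–B2, B1–B3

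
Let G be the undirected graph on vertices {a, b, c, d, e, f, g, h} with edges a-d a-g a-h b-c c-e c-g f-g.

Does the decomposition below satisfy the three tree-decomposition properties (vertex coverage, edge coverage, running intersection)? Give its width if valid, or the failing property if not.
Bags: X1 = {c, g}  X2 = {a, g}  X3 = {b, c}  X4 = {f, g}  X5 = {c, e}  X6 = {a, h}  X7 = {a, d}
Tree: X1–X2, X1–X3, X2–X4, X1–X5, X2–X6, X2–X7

Yes; width 1.

Vertex coverage: the bags together contain {a, b, c, d, e, f, g, h}, the full vertex set. Edge coverage: each edge of G has both endpoints in at least one bag. Running intersection: for every vertex, the bags containing it form a connected subtree. All three properties hold, so this is a valid tree decomposition of width max|bag| − 1 = 1, and hence tw(G) ≤ 1.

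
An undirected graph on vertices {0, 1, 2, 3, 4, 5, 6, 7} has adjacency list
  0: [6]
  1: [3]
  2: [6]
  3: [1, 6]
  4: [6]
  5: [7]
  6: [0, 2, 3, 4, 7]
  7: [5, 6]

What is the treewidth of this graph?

A width-1 tree decomposition is:
Bags: B1 = {3, 6}  B2 = {0, 6}  B3 = {1, 3}  B4 = {6, 7}  B5 = {2, 6}  B6 = {5, 7}  B7 = {4, 6}
Tree: B1–B2, B1–B3, B2–B4, B4–B5, B4–B6, B4–B7
Each bag holds 2 vertices, so the decomposition has width 1, which upper-bounds the treewidth. Any graph with an edge has treewidth ≥ 1, and G has the edge 6–3. Hence tw(G) = 1 exactly.

1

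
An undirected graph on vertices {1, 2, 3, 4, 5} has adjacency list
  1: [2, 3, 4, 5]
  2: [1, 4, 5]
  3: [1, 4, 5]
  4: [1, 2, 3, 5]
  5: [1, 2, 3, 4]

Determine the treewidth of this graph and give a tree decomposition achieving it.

Every bag has size at most 4, so the width is 4 − 1 = 3 and tw(G) ≤ 3. For the lower bound, the 4 vertices {1, 2, 4, 5} are pairwise adjacent, and any tree decomposition puts a clique entirely inside one bag — forcing width ≥ 3. Therefore the treewidth is 3.

Treewidth 3.
One such decomposition:
Bags: B1 = {1, 3, 4, 5}  B2 = {1, 2, 4, 5}
Tree: B1–B2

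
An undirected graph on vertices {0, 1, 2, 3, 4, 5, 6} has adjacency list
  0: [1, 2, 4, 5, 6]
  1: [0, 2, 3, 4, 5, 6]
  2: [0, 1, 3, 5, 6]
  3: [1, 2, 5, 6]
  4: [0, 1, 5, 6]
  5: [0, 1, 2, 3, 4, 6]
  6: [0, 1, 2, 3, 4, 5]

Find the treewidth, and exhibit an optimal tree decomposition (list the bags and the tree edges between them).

Treewidth 4.
Bags: B1 = {0, 1, 4, 5, 6}  B2 = {0, 1, 2, 5, 6}  B3 = {1, 2, 3, 5, 6}
Tree: B1–B2, B2–B3

Each bag holds 5 vertices, so the decomposition has width 4, which upper-bounds the treewidth. For the lower bound, the 5 vertices {0, 1, 2, 5, 6} are pairwise adjacent, and any tree decomposition puts a clique entirely inside one bag — forcing width ≥ 4. Combining the bounds, tw(G) = 4.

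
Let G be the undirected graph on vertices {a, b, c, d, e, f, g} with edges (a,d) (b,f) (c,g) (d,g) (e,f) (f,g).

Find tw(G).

A width-1 tree decomposition is:
Bags: B1 = {d, g}  B2 = {f, g}  B3 = {a, d}  B4 = {e, f}  B5 = {c, g}  B6 = {b, f}
Tree: B1–B2, B1–B3, B2–B4, B2–B5, B2–B6
The largest bag has 2 vertices, giving width 1; this decomposition certifies tw(G) ≤ 1. Any graph with an edge has treewidth ≥ 1, and G has the edge d–g. Hence tw(G) = 1 exactly.

1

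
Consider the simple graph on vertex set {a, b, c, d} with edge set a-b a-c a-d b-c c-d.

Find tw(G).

2

A width-2 tree decomposition is:
Bags: B1 = {a, b, c}  B2 = {a, c, d}
Tree: B1–B2
Every bag has size at most 3, so the width is 3 − 1 = 2 and tw(G) ≤ 2. Conversely, {a, c, d} is a clique of size 3, and the vertices of any clique must share a bag in every tree decomposition; so some bag has ≥ 3 vertices and tw(G) ≥ 2. Combining the bounds, tw(G) = 2.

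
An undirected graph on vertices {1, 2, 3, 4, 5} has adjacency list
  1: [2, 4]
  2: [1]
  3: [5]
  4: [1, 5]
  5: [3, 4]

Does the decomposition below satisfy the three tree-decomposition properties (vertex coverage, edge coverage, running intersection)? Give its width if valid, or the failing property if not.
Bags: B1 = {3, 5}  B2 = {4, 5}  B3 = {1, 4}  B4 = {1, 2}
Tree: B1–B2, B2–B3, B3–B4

Every vertex of G appears in some bag (union = {1, 2, 3, 4, 5}); every edge is covered by a bag; and for each vertex v the set of bags containing v is connected in the bag tree. The decomposition is therefore valid. The largest bag has 2 vertices, so the width is 1.

Yes; width 1.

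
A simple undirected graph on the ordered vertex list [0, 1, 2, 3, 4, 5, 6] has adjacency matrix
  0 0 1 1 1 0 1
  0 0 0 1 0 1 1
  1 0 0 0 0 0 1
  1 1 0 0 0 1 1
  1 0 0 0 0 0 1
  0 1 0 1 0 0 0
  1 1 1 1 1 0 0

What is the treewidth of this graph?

2

A width-2 tree decomposition is:
Bags: B1 = {0, 2, 6}  B2 = {0, 3, 6}  B3 = {1, 3, 6}  B4 = {1, 3, 5}  B5 = {0, 4, 6}
Tree: B1–B2, B2–B3, B3–B4, B1–B5
Each bag holds 3 vertices, so the decomposition has width 2, which upper-bounds the treewidth. On the other hand G contains the 3-clique {1, 3, 5}. A clique must lie in a single bag of any decomposition, so no decomposition can have width below 2. The upper and lower bounds meet at 2, so that is the treewidth.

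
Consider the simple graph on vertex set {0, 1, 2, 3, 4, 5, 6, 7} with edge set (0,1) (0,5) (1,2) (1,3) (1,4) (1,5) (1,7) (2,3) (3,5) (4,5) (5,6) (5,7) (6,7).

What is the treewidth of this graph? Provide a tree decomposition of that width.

Treewidth 2.
Bags: B1 = {1, 3, 5}  B2 = {1, 5, 7}  B3 = {1, 4, 5}  B4 = {0, 1, 5}  B5 = {1, 2, 3}  B6 = {5, 6, 7}
Tree: B1–B2, B2–B3, B1–B4, B1–B5, B2–B6

The largest bag has 3 vertices, giving width 2; this decomposition certifies tw(G) ≤ 2. For the lower bound, the 3 vertices {1, 2, 3} are pairwise adjacent, and any tree decomposition puts a clique entirely inside one bag — forcing width ≥ 2. Therefore the treewidth is 2.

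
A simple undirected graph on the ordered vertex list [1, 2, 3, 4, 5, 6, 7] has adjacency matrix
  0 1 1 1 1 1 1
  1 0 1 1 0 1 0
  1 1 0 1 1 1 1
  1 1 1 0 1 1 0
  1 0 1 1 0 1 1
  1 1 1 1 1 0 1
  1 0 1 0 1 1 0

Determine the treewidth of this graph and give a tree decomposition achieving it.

Each bag holds 5 vertices, so the decomposition has width 4, which upper-bounds the treewidth. On the other hand G contains the 5-clique {1, 2, 3, 4, 6}. A clique must lie in a single bag of any decomposition, so no decomposition can have width below 4. Combining the bounds, tw(G) = 4.

Treewidth 4.
One such decomposition:
Bags: B1 = {1, 2, 3, 4, 6}  B2 = {1, 3, 4, 5, 6}  B3 = {1, 3, 5, 6, 7}
Tree: B1–B2, B2–B3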